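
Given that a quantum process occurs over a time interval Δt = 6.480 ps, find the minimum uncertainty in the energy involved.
50.788 μeV

Using the energy-time uncertainty principle:
ΔEΔt ≥ ℏ/2

The minimum uncertainty in energy is:
ΔE_min = ℏ/(2Δt)
ΔE_min = (1.055e-34 J·s) / (2 × 6.480e-12 s)
ΔE_min = 8.137e-24 J = 50.788 μeV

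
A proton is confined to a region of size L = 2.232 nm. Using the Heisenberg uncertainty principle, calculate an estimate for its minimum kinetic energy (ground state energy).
1.041 μeV

Using the uncertainty principle to estimate ground state energy:

1. The position uncertainty is approximately the confinement size:
   Δx ≈ L = 2.232e-09 m

2. From ΔxΔp ≥ ℏ/2, the minimum momentum uncertainty is:
   Δp ≈ ℏ/(2L) = 2.362e-26 kg·m/s

3. The kinetic energy is approximately:
   KE ≈ (Δp)²/(2m) = (2.362e-26)²/(2 × 1.673e-27 kg)
   KE ≈ 1.668e-25 J = 1.041 μeV

This is an order-of-magnitude estimate of the ground state energy.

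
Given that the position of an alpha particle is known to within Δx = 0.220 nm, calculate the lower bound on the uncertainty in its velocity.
36.070 m/s

Using the Heisenberg uncertainty principle and Δp = mΔv:
ΔxΔp ≥ ℏ/2
Δx(mΔv) ≥ ℏ/2

The minimum uncertainty in velocity is:
Δv_min = ℏ/(2mΔx)
Δv_min = (1.055e-34 J·s) / (2 × 6.645e-27 kg × 2.200e-10 m)
Δv_min = 3.607e+01 m/s = 36.070 m/s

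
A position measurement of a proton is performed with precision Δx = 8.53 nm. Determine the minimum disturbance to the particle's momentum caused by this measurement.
6.182 × 10^-27 kg·m/s

The uncertainty principle implies that measuring position disturbs momentum:
ΔxΔp ≥ ℏ/2

When we measure position with precision Δx, we necessarily introduce a momentum uncertainty:
Δp ≥ ℏ/(2Δx)
Δp_min = (1.055e-34 J·s) / (2 × 8.530e-09 m)
Δp_min = 6.182e-27 kg·m/s

The more precisely we measure position, the greater the momentum disturbance.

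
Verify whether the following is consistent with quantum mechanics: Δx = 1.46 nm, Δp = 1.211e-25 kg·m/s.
Yes, it satisfies the uncertainty principle.

Calculate the product ΔxΔp:
ΔxΔp = (1.460e-09 m) × (1.211e-25 kg·m/s)
ΔxΔp = 1.768e-34 J·s

Compare to the minimum allowed value ℏ/2:
ℏ/2 = 5.273e-35 J·s

Since ΔxΔp = 1.768e-34 J·s ≥ 5.273e-35 J·s = ℏ/2,
the measurement satisfies the uncertainty principle.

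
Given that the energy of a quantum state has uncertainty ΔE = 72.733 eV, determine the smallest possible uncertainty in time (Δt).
4.525 as

Using the energy-time uncertainty principle:
ΔEΔt ≥ ℏ/2

The minimum uncertainty in time is:
Δt_min = ℏ/(2ΔE)
Δt_min = (1.055e-34 J·s) / (2 × 1.165e-17 J)
Δt_min = 4.525e-18 s = 4.525 as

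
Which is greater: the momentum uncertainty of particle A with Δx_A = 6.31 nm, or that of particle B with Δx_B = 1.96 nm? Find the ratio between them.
Particle B has the larger minimum momentum uncertainty, by a factor of 3.22.

For each particle, the minimum momentum uncertainty is Δp_min = ℏ/(2Δx):

Particle A: Δp_A = ℏ/(2×6.310e-09 m) = 8.356e-27 kg·m/s
Particle B: Δp_B = ℏ/(2×1.960e-09 m) = 2.690e-26 kg·m/s

Ratio: Δp_B/Δp_A = 3.22

Since Δp_min ∝ 1/Δx, the particle with smaller position uncertainty (B) has larger momentum uncertainty.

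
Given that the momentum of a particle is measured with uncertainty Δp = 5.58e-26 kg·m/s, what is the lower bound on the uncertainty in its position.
944.957 pm

Using the Heisenberg uncertainty principle:
ΔxΔp ≥ ℏ/2

The minimum uncertainty in position is:
Δx_min = ℏ/(2Δp)
Δx_min = (1.055e-34 J·s) / (2 × 5.580e-26 kg·m/s)
Δx_min = 9.450e-10 m = 944.957 pm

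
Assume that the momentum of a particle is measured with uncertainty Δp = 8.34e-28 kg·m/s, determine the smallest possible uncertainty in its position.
63.224 nm

Using the Heisenberg uncertainty principle:
ΔxΔp ≥ ℏ/2

The minimum uncertainty in position is:
Δx_min = ℏ/(2Δp)
Δx_min = (1.055e-34 J·s) / (2 × 8.340e-28 kg·m/s)
Δx_min = 6.322e-08 m = 63.224 nm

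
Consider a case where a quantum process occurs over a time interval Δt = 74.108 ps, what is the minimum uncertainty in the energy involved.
4.441 μeV

Using the energy-time uncertainty principle:
ΔEΔt ≥ ℏ/2

The minimum uncertainty in energy is:
ΔE_min = ℏ/(2Δt)
ΔE_min = (1.055e-34 J·s) / (2 × 7.411e-11 s)
ΔE_min = 7.115e-25 J = 4.441 μeV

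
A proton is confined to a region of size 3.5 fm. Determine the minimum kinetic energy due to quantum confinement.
423.466 keV

Using the uncertainty principle:

1. Position uncertainty: Δx ≈ 3.500e-15 m
2. Minimum momentum uncertainty: Δp = ℏ/(2Δx) = 1.507e-20 kg·m/s
3. Minimum kinetic energy:
   KE = (Δp)²/(2m) = (1.507e-20)²/(2 × 1.673e-27 kg)
   KE = 6.785e-14 J = 423.466 keV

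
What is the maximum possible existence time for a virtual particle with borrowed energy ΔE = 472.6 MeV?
6.964 × 10^-25 s

Using the energy-time uncertainty principle:
ΔEΔt ≥ ℏ/2

For a virtual particle borrowing energy ΔE, the maximum lifetime is:
Δt_max = ℏ/(2ΔE)

Converting energy:
ΔE = 472.6 MeV = 7.572e-11 J

Δt_max = (1.055e-34 J·s) / (2 × 7.572e-11 J)
Δt_max = 6.964e-25 s = 6.964 × 10^-25 s

Virtual particles with higher borrowed energy exist for shorter times.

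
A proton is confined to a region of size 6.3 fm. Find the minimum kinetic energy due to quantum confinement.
130.699 keV

Using the uncertainty principle:

1. Position uncertainty: Δx ≈ 6.300e-15 m
2. Minimum momentum uncertainty: Δp = ℏ/(2Δx) = 8.370e-21 kg·m/s
3. Minimum kinetic energy:
   KE = (Δp)²/(2m) = (8.370e-21)²/(2 × 1.673e-27 kg)
   KE = 2.094e-14 J = 130.699 keV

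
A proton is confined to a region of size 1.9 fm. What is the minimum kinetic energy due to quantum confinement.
1.437 MeV

Using the uncertainty principle:

1. Position uncertainty: Δx ≈ 1.900e-15 m
2. Minimum momentum uncertainty: Δp = ℏ/(2Δx) = 2.775e-20 kg·m/s
3. Minimum kinetic energy:
   KE = (Δp)²/(2m) = (2.775e-20)²/(2 × 1.673e-27 kg)
   KE = 2.302e-13 J = 1.437 MeV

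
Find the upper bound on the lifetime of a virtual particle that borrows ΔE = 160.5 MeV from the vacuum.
2.051 ys

Using the energy-time uncertainty principle:
ΔEΔt ≥ ℏ/2

For a virtual particle borrowing energy ΔE, the maximum lifetime is:
Δt_max = ℏ/(2ΔE)

Converting energy:
ΔE = 160.5 MeV = 2.571e-11 J

Δt_max = (1.055e-34 J·s) / (2 × 2.571e-11 J)
Δt_max = 2.051e-24 s = 2.051 ys

Virtual particles with higher borrowed energy exist for shorter times.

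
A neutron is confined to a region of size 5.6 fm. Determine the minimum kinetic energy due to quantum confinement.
165.189 keV

Using the uncertainty principle:

1. Position uncertainty: Δx ≈ 5.600e-15 m
2. Minimum momentum uncertainty: Δp = ℏ/(2Δx) = 9.416e-21 kg·m/s
3. Minimum kinetic energy:
   KE = (Δp)²/(2m) = (9.416e-21)²/(2 × 1.675e-27 kg)
   KE = 2.647e-14 J = 165.189 keV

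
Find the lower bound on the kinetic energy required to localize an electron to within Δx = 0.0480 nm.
4.134 eV

Localizing a particle requires giving it sufficient momentum uncertainty:

1. From uncertainty principle: Δp ≥ ℏ/(2Δx)
   Δp_min = (1.055e-34 J·s) / (2 × 4.800e-11 m)
   Δp_min = 1.099e-24 kg·m/s

2. This momentum uncertainty corresponds to kinetic energy:
   KE ≈ (Δp)²/(2m) = (1.099e-24)²/(2 × 9.109e-31 kg)
   KE = 6.624e-19 J = 4.134 eV

Tighter localization requires more energy.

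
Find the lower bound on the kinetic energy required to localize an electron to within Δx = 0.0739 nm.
1.744 eV

Localizing a particle requires giving it sufficient momentum uncertainty:

1. From uncertainty principle: Δp ≥ ℏ/(2Δx)
   Δp_min = (1.055e-34 J·s) / (2 × 7.390e-11 m)
   Δp_min = 7.135e-25 kg·m/s

2. This momentum uncertainty corresponds to kinetic energy:
   KE ≈ (Δp)²/(2m) = (7.135e-25)²/(2 × 9.109e-31 kg)
   KE = 2.794e-19 J = 1.744 eV

Tighter localization requires more energy.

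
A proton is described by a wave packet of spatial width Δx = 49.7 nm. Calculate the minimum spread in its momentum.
1.061 × 10^-27 kg·m/s

For a wave packet, the spatial width Δx and momentum spread Δp are related by the uncertainty principle:
ΔxΔp ≥ ℏ/2

The minimum momentum spread is:
Δp_min = ℏ/(2Δx)
Δp_min = (1.055e-34 J·s) / (2 × 4.970e-08 m)
Δp_min = 1.061e-27 kg·m/s

A wave packet cannot have both a well-defined position and well-defined momentum.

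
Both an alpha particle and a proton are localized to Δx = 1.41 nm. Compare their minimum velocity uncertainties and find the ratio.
The proton has the larger minimum velocity uncertainty, by a ratio of 4.0.

For both particles, Δp_min = ℏ/(2Δx) = 3.740e-26 kg·m/s (same for both).

The velocity uncertainty is Δv = Δp/m:
- alpha particle: Δv = 3.740e-26 / 6.645e-27 = 5.628e+00 m/s = 5.628 m/s
- proton: Δv = 3.740e-26 / 1.673e-27 = 2.236e+01 m/s = 22.358 m/s

Ratio: 2.236e+01 / 5.628e+00 = 4.0

The lighter particle has larger velocity uncertainty because Δv ∝ 1/m.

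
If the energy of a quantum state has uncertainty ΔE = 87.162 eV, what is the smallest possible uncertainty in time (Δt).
3.776 as

Using the energy-time uncertainty principle:
ΔEΔt ≥ ℏ/2

The minimum uncertainty in time is:
Δt_min = ℏ/(2ΔE)
Δt_min = (1.055e-34 J·s) / (2 × 1.396e-17 J)
Δt_min = 3.776e-18 s = 3.776 as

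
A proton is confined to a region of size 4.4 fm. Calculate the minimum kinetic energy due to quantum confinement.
267.947 keV

Using the uncertainty principle:

1. Position uncertainty: Δx ≈ 4.400e-15 m
2. Minimum momentum uncertainty: Δp = ℏ/(2Δx) = 1.198e-20 kg·m/s
3. Minimum kinetic energy:
   KE = (Δp)²/(2m) = (1.198e-20)²/(2 × 1.673e-27 kg)
   KE = 4.293e-14 J = 267.947 keV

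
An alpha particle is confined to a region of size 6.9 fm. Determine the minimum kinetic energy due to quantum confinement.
27.427 keV

Using the uncertainty principle:

1. Position uncertainty: Δx ≈ 6.900e-15 m
2. Minimum momentum uncertainty: Δp = ℏ/(2Δx) = 7.642e-21 kg·m/s
3. Minimum kinetic energy:
   KE = (Δp)²/(2m) = (7.642e-21)²/(2 × 6.645e-27 kg)
   KE = 4.394e-15 J = 27.427 keV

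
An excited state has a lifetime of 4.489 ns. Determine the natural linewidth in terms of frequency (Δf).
17.727 MHz

Using the energy-time uncertainty principle and E = hf:
ΔEΔt ≥ ℏ/2
hΔf·Δt ≥ ℏ/2

The minimum frequency uncertainty is:
Δf = ℏ/(2hτ) = 1/(4πτ)
Δf = 1/(4π × 4.489e-09 s)
Δf = 1.773e+07 Hz = 17.727 MHz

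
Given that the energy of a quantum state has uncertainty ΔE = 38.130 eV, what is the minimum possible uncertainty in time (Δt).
8.631 as

Using the energy-time uncertainty principle:
ΔEΔt ≥ ℏ/2

The minimum uncertainty in time is:
Δt_min = ℏ/(2ΔE)
Δt_min = (1.055e-34 J·s) / (2 × 6.109e-18 J)
Δt_min = 8.631e-18 s = 8.631 as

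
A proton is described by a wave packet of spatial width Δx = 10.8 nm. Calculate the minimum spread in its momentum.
4.882 × 10^-27 kg·m/s

For a wave packet, the spatial width Δx and momentum spread Δp are related by the uncertainty principle:
ΔxΔp ≥ ℏ/2

The minimum momentum spread is:
Δp_min = ℏ/(2Δx)
Δp_min = (1.055e-34 J·s) / (2 × 1.080e-08 m)
Δp_min = 4.882e-27 kg·m/s

A wave packet cannot have both a well-defined position and well-defined momentum.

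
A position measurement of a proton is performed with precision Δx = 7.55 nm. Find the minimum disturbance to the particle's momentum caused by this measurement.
6.984 × 10^-27 kg·m/s

The uncertainty principle implies that measuring position disturbs momentum:
ΔxΔp ≥ ℏ/2

When we measure position with precision Δx, we necessarily introduce a momentum uncertainty:
Δp ≥ ℏ/(2Δx)
Δp_min = (1.055e-34 J·s) / (2 × 7.550e-09 m)
Δp_min = 6.984e-27 kg·m/s

The more precisely we measure position, the greater the momentum disturbance.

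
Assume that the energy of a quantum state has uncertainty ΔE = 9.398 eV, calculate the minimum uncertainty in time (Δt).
35.019 as

Using the energy-time uncertainty principle:
ΔEΔt ≥ ℏ/2

The minimum uncertainty in time is:
Δt_min = ℏ/(2ΔE)
Δt_min = (1.055e-34 J·s) / (2 × 1.506e-18 J)
Δt_min = 3.502e-17 s = 35.019 as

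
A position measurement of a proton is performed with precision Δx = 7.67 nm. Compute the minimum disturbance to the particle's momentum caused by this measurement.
6.875 × 10^-27 kg·m/s

The uncertainty principle implies that measuring position disturbs momentum:
ΔxΔp ≥ ℏ/2

When we measure position with precision Δx, we necessarily introduce a momentum uncertainty:
Δp ≥ ℏ/(2Δx)
Δp_min = (1.055e-34 J·s) / (2 × 7.670e-09 m)
Δp_min = 6.875e-27 kg·m/s

The more precisely we measure position, the greater the momentum disturbance.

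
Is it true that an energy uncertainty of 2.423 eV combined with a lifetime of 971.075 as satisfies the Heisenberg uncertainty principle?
Yes, it satisfies the uncertainty relation.

Calculate the product ΔEΔt:
ΔE = 2.423 eV = 3.882e-19 J
ΔEΔt = (3.882e-19 J) × (9.711e-16 s)
ΔEΔt = 3.770e-34 J·s

Compare to the minimum allowed value ℏ/2:
ℏ/2 = 5.273e-35 J·s

Since ΔEΔt = 3.770e-34 J·s ≥ 5.273e-35 J·s = ℏ/2,
this satisfies the uncertainty relation.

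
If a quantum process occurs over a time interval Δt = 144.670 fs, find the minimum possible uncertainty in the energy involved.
2.275 meV

Using the energy-time uncertainty principle:
ΔEΔt ≥ ℏ/2

The minimum uncertainty in energy is:
ΔE_min = ℏ/(2Δt)
ΔE_min = (1.055e-34 J·s) / (2 × 1.447e-13 s)
ΔE_min = 3.645e-22 J = 2.275 meV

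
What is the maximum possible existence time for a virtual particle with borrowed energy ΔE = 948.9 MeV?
3.468 × 10^-25 s

Using the energy-time uncertainty principle:
ΔEΔt ≥ ℏ/2

For a virtual particle borrowing energy ΔE, the maximum lifetime is:
Δt_max = ℏ/(2ΔE)

Converting energy:
ΔE = 948.9 MeV = 1.520e-10 J

Δt_max = (1.055e-34 J·s) / (2 × 1.520e-10 J)
Δt_max = 3.468e-25 s = 3.468 × 10^-25 s

Virtual particles with higher borrowed energy exist for shorter times.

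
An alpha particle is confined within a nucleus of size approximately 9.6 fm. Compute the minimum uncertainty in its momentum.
5.493 × 10^-21 kg·m/s

Using the Heisenberg uncertainty principle:
ΔxΔp ≥ ℏ/2

With Δx ≈ L = 9.600e-15 m (the confinement size):
Δp_min = ℏ/(2Δx)
Δp_min = (1.055e-34 J·s) / (2 × 9.600e-15 m)
Δp_min = 5.493e-21 kg·m/s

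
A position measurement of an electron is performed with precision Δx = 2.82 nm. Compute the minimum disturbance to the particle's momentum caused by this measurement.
1.870 × 10^-26 kg·m/s

The uncertainty principle implies that measuring position disturbs momentum:
ΔxΔp ≥ ℏ/2

When we measure position with precision Δx, we necessarily introduce a momentum uncertainty:
Δp ≥ ℏ/(2Δx)
Δp_min = (1.055e-34 J·s) / (2 × 2.820e-09 m)
Δp_min = 1.870e-26 kg·m/s

The more precisely we measure position, the greater the momentum disturbance.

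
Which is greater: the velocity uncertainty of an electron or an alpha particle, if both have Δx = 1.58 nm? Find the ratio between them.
The electron has the larger minimum velocity uncertainty, by a ratio of 7294.3.

For both particles, Δp_min = ℏ/(2Δx) = 3.337e-26 kg·m/s (same for both).

The velocity uncertainty is Δv = Δp/m:
- electron: Δv = 3.337e-26 / 9.109e-31 = 3.664e+04 m/s = 36.635 km/s
- alpha particle: Δv = 3.337e-26 / 6.645e-27 = 5.022e+00 m/s = 5.022 m/s

Ratio: 3.664e+04 / 5.022e+00 = 7294.3

The lighter particle has larger velocity uncertainty because Δv ∝ 1/m.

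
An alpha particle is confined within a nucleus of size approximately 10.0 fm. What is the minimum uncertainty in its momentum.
5.273 × 10^-21 kg·m/s

Using the Heisenberg uncertainty principle:
ΔxΔp ≥ ℏ/2

With Δx ≈ L = 1.000e-14 m (the confinement size):
Δp_min = ℏ/(2Δx)
Δp_min = (1.055e-34 J·s) / (2 × 1.000e-14 m)
Δp_min = 5.273e-21 kg·m/s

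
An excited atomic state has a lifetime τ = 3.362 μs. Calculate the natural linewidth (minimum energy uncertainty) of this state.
97.890 peV

Using the energy-time uncertainty principle:
ΔEΔt ≥ ℏ/2

The lifetime τ represents the time uncertainty Δt.
The natural linewidth (minimum energy uncertainty) is:

ΔE = ℏ/(2τ)
ΔE = (1.055e-34 J·s) / (2 × 3.362e-06 s)
ΔE = 1.568e-29 J = 97.890 peV

This natural linewidth limits the precision of spectroscopic measurements.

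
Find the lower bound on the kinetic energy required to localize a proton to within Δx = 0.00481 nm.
224.215 meV

Localizing a particle requires giving it sufficient momentum uncertainty:

1. From uncertainty principle: Δp ≥ ℏ/(2Δx)
   Δp_min = (1.055e-34 J·s) / (2 × 4.810e-12 m)
   Δp_min = 1.096e-23 kg·m/s

2. This momentum uncertainty corresponds to kinetic energy:
   KE ≈ (Δp)²/(2m) = (1.096e-23)²/(2 × 1.673e-27 kg)
   KE = 3.592e-20 J = 224.215 meV

Tighter localization requires more energy.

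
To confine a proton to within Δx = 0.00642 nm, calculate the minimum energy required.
125.859 meV

Localizing a particle requires giving it sufficient momentum uncertainty:

1. From uncertainty principle: Δp ≥ ℏ/(2Δx)
   Δp_min = (1.055e-34 J·s) / (2 × 6.420e-12 m)
   Δp_min = 8.213e-24 kg·m/s

2. This momentum uncertainty corresponds to kinetic energy:
   KE ≈ (Δp)²/(2m) = (8.213e-24)²/(2 × 1.673e-27 kg)
   KE = 2.016e-20 J = 125.859 meV

Tighter localization requires more energy.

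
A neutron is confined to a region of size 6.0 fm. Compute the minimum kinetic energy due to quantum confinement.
143.898 keV

Using the uncertainty principle:

1. Position uncertainty: Δx ≈ 6.000e-15 m
2. Minimum momentum uncertainty: Δp = ℏ/(2Δx) = 8.788e-21 kg·m/s
3. Minimum kinetic energy:
   KE = (Δp)²/(2m) = (8.788e-21)²/(2 × 1.675e-27 kg)
   KE = 2.305e-14 J = 143.898 keV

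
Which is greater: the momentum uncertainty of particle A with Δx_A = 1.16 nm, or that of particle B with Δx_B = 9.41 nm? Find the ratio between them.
Particle A has the larger minimum momentum uncertainty, by a factor of 8.11.

For each particle, the minimum momentum uncertainty is Δp_min = ℏ/(2Δx):

Particle A: Δp_A = ℏ/(2×1.160e-09 m) = 4.546e-26 kg·m/s
Particle B: Δp_B = ℏ/(2×9.410e-09 m) = 5.603e-27 kg·m/s

Ratio: Δp_A/Δp_B = 8.11

Since Δp_min ∝ 1/Δx, the particle with smaller position uncertainty (A) has larger momentum uncertainty.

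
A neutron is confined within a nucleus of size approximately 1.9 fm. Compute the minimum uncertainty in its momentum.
2.775 × 10^-20 kg·m/s

Using the Heisenberg uncertainty principle:
ΔxΔp ≥ ℏ/2

With Δx ≈ L = 1.900e-15 m (the confinement size):
Δp_min = ℏ/(2Δx)
Δp_min = (1.055e-34 J·s) / (2 × 1.900e-15 m)
Δp_min = 2.775e-20 kg·m/s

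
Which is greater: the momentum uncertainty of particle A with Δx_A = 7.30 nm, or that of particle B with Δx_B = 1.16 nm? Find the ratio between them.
Particle B has the larger minimum momentum uncertainty, by a factor of 6.29.

For each particle, the minimum momentum uncertainty is Δp_min = ℏ/(2Δx):

Particle A: Δp_A = ℏ/(2×7.300e-09 m) = 7.223e-27 kg·m/s
Particle B: Δp_B = ℏ/(2×1.160e-09 m) = 4.546e-26 kg·m/s

Ratio: Δp_B/Δp_A = 6.29

Since Δp_min ∝ 1/Δx, the particle with smaller position uncertainty (B) has larger momentum uncertainty.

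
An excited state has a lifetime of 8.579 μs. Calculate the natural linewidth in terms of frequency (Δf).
9.276 kHz

Using the energy-time uncertainty principle and E = hf:
ΔEΔt ≥ ℏ/2
hΔf·Δt ≥ ℏ/2

The minimum frequency uncertainty is:
Δf = ℏ/(2hτ) = 1/(4πτ)
Δf = 1/(4π × 8.579e-06 s)
Δf = 9.276e+03 Hz = 9.276 kHz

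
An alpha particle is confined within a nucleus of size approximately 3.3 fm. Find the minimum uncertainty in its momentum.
1.598 × 10^-20 kg·m/s

Using the Heisenberg uncertainty principle:
ΔxΔp ≥ ℏ/2

With Δx ≈ L = 3.300e-15 m (the confinement size):
Δp_min = ℏ/(2Δx)
Δp_min = (1.055e-34 J·s) / (2 × 3.300e-15 m)
Δp_min = 1.598e-20 kg·m/s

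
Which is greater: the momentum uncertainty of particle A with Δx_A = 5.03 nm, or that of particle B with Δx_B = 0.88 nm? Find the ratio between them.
Particle B has the larger minimum momentum uncertainty, by a factor of 5.72.

For each particle, the minimum momentum uncertainty is Δp_min = ℏ/(2Δx):

Particle A: Δp_A = ℏ/(2×5.030e-09 m) = 1.048e-26 kg·m/s
Particle B: Δp_B = ℏ/(2×8.800e-10 m) = 5.992e-26 kg·m/s

Ratio: Δp_B/Δp_A = 5.72

Since Δp_min ∝ 1/Δx, the particle with smaller position uncertainty (B) has larger momentum uncertainty.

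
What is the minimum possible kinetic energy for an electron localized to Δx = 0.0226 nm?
18.649 eV

Localizing a particle requires giving it sufficient momentum uncertainty:

1. From uncertainty principle: Δp ≥ ℏ/(2Δx)
   Δp_min = (1.055e-34 J·s) / (2 × 2.260e-11 m)
   Δp_min = 2.333e-24 kg·m/s

2. This momentum uncertainty corresponds to kinetic energy:
   KE ≈ (Δp)²/(2m) = (2.333e-24)²/(2 × 9.109e-31 kg)
   KE = 2.988e-18 J = 18.649 eV

Tighter localization requires more energy.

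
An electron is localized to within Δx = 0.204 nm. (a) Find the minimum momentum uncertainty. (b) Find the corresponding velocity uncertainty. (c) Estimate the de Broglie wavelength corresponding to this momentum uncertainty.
(a) Δp_min = 2.585 × 10^-25 kg·m/s
(b) Δv_min = 283.744 km/s
(c) λ_dB = 2.564 nm

Step-by-step:

(a) From the uncertainty principle:
Δp_min = ℏ/(2Δx) = (1.055e-34 J·s)/(2 × 2.040e-10 m) = 2.585e-25 kg·m/s

(b) The velocity uncertainty:
Δv = Δp/m = (2.585e-25 kg·m/s)/(9.109e-31 kg) = 2.837e+05 m/s = 283.744 km/s

(c) The de Broglie wavelength for this momentum:
λ = h/p = (6.626e-34 J·s)/(2.585e-25 kg·m/s) = 2.564e-09 m = 2.564 nm

Note: The de Broglie wavelength is comparable to the localization size, as expected from wave-particle duality.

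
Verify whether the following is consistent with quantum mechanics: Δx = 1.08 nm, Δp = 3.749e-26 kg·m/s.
No, it violates the uncertainty principle (impossible measurement).

Calculate the product ΔxΔp:
ΔxΔp = (1.080e-09 m) × (3.749e-26 kg·m/s)
ΔxΔp = 4.049e-35 J·s

Compare to the minimum allowed value ℏ/2:
ℏ/2 = 5.273e-35 J·s

Since ΔxΔp = 4.049e-35 J·s < 5.273e-35 J·s = ℏ/2,
the measurement violates the uncertainty principle.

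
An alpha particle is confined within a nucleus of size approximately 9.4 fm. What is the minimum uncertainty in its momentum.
5.609 × 10^-21 kg·m/s

Using the Heisenberg uncertainty principle:
ΔxΔp ≥ ℏ/2

With Δx ≈ L = 9.400e-15 m (the confinement size):
Δp_min = ℏ/(2Δx)
Δp_min = (1.055e-34 J·s) / (2 × 9.400e-15 m)
Δp_min = 5.609e-21 kg·m/s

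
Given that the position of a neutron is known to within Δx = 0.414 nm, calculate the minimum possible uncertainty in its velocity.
76.041 m/s

Using the Heisenberg uncertainty principle and Δp = mΔv:
ΔxΔp ≥ ℏ/2
Δx(mΔv) ≥ ℏ/2

The minimum uncertainty in velocity is:
Δv_min = ℏ/(2mΔx)
Δv_min = (1.055e-34 J·s) / (2 × 1.675e-27 kg × 4.140e-10 m)
Δv_min = 7.604e+01 m/s = 76.041 m/s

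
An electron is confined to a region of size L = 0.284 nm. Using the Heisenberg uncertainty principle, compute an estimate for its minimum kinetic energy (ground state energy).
118.094 meV

Using the uncertainty principle to estimate ground state energy:

1. The position uncertainty is approximately the confinement size:
   Δx ≈ L = 2.840e-10 m

2. From ΔxΔp ≥ ℏ/2, the minimum momentum uncertainty is:
   Δp ≈ ℏ/(2L) = 1.857e-25 kg·m/s

3. The kinetic energy is approximately:
   KE ≈ (Δp)²/(2m) = (1.857e-25)²/(2 × 9.109e-31 kg)
   KE ≈ 1.892e-20 J = 118.094 meV

This is an order-of-magnitude estimate of the ground state energy.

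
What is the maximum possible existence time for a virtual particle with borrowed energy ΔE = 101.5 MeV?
3.242 ys

Using the energy-time uncertainty principle:
ΔEΔt ≥ ℏ/2

For a virtual particle borrowing energy ΔE, the maximum lifetime is:
Δt_max = ℏ/(2ΔE)

Converting energy:
ΔE = 101.5 MeV = 1.626e-11 J

Δt_max = (1.055e-34 J·s) / (2 × 1.626e-11 J)
Δt_max = 3.242e-24 s = 3.242 ys

Virtual particles with higher borrowed energy exist for shorter times.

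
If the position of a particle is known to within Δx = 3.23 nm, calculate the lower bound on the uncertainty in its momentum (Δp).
1.632 × 10^-26 kg·m/s

Using the Heisenberg uncertainty principle:
ΔxΔp ≥ ℏ/2

The minimum uncertainty in momentum is:
Δp_min = ℏ/(2Δx)
Δp_min = (1.055e-34 J·s) / (2 × 3.230e-09 m)
Δp_min = 1.632e-26 kg·m/s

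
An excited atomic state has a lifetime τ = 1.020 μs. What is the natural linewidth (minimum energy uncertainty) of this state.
322.653 peV

Using the energy-time uncertainty principle:
ΔEΔt ≥ ℏ/2

The lifetime τ represents the time uncertainty Δt.
The natural linewidth (minimum energy uncertainty) is:

ΔE = ℏ/(2τ)
ΔE = (1.055e-34 J·s) / (2 × 1.020e-06 s)
ΔE = 5.169e-29 J = 322.653 peV

This natural linewidth limits the precision of spectroscopic measurements.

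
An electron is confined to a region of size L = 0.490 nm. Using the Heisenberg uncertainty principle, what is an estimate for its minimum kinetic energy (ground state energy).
39.671 meV

Using the uncertainty principle to estimate ground state energy:

1. The position uncertainty is approximately the confinement size:
   Δx ≈ L = 4.900e-10 m

2. From ΔxΔp ≥ ℏ/2, the minimum momentum uncertainty is:
   Δp ≈ ℏ/(2L) = 1.076e-25 kg·m/s

3. The kinetic energy is approximately:
   KE ≈ (Δp)²/(2m) = (1.076e-25)²/(2 × 9.109e-31 kg)
   KE ≈ 6.356e-21 J = 39.671 meV

This is an order-of-magnitude estimate of the ground state energy.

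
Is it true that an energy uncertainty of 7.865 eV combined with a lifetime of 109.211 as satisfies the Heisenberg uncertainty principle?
Yes, it satisfies the uncertainty relation.

Calculate the product ΔEΔt:
ΔE = 7.865 eV = 1.260e-18 J
ΔEΔt = (1.260e-18 J) × (1.092e-16 s)
ΔEΔt = 1.376e-34 J·s

Compare to the minimum allowed value ℏ/2:
ℏ/2 = 5.273e-35 J·s

Since ΔEΔt = 1.376e-34 J·s ≥ 5.273e-35 J·s = ℏ/2,
this satisfies the uncertainty relation.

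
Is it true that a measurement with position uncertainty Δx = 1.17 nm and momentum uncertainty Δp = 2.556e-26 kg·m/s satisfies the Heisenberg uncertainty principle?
No, it violates the uncertainty principle (impossible measurement).

Calculate the product ΔxΔp:
ΔxΔp = (1.170e-09 m) × (2.556e-26 kg·m/s)
ΔxΔp = 2.991e-35 J·s

Compare to the minimum allowed value ℏ/2:
ℏ/2 = 5.273e-35 J·s

Since ΔxΔp = 2.991e-35 J·s < 5.273e-35 J·s = ℏ/2,
the measurement violates the uncertainty principle.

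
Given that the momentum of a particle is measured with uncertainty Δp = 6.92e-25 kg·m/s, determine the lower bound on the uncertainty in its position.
76.197 pm

Using the Heisenberg uncertainty principle:
ΔxΔp ≥ ℏ/2

The minimum uncertainty in position is:
Δx_min = ℏ/(2Δp)
Δx_min = (1.055e-34 J·s) / (2 × 6.920e-25 kg·m/s)
Δx_min = 7.620e-11 m = 76.197 pm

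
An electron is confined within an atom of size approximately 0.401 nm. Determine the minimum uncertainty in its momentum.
1.315 × 10^-25 kg·m/s

Using the Heisenberg uncertainty principle:
ΔxΔp ≥ ℏ/2

With Δx ≈ L = 4.010e-10 m (the confinement size):
Δp_min = ℏ/(2Δx)
Δp_min = (1.055e-34 J·s) / (2 × 4.010e-10 m)
Δp_min = 1.315e-25 kg·m/s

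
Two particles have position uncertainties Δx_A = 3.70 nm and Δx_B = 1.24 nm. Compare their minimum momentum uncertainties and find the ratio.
Particle B has the larger minimum momentum uncertainty, by a factor of 2.98.

For each particle, the minimum momentum uncertainty is Δp_min = ℏ/(2Δx):

Particle A: Δp_A = ℏ/(2×3.700e-09 m) = 1.425e-26 kg·m/s
Particle B: Δp_B = ℏ/(2×1.240e-09 m) = 4.252e-26 kg·m/s

Ratio: Δp_B/Δp_A = 2.98

Since Δp_min ∝ 1/Δx, the particle with smaller position uncertainty (B) has larger momentum uncertainty.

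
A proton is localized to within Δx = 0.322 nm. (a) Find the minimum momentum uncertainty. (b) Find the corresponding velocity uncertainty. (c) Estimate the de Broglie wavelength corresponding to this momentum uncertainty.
(a) Δp_min = 1.638 × 10^-25 kg·m/s
(b) Δv_min = 97.902 m/s
(c) λ_dB = 4.046 nm

Step-by-step:

(a) From the uncertainty principle:
Δp_min = ℏ/(2Δx) = (1.055e-34 J·s)/(2 × 3.220e-10 m) = 1.638e-25 kg·m/s

(b) The velocity uncertainty:
Δv = Δp/m = (1.638e-25 kg·m/s)/(1.673e-27 kg) = 9.790e+01 m/s = 97.902 m/s

(c) The de Broglie wavelength for this momentum:
λ = h/p = (6.626e-34 J·s)/(1.638e-25 kg·m/s) = 4.046e-09 m = 4.046 nm

Note: The de Broglie wavelength is comparable to the localization size, as expected from wave-particle duality.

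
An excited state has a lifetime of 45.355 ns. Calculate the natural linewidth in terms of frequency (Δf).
1.755 MHz

Using the energy-time uncertainty principle and E = hf:
ΔEΔt ≥ ℏ/2
hΔf·Δt ≥ ℏ/2

The minimum frequency uncertainty is:
Δf = ℏ/(2hτ) = 1/(4πτ)
Δf = 1/(4π × 4.535e-08 s)
Δf = 1.755e+06 Hz = 1.755 MHz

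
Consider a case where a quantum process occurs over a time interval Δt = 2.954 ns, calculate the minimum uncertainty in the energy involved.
111.410 neV

Using the energy-time uncertainty principle:
ΔEΔt ≥ ℏ/2

The minimum uncertainty in energy is:
ΔE_min = ℏ/(2Δt)
ΔE_min = (1.055e-34 J·s) / (2 × 2.954e-09 s)
ΔE_min = 1.785e-26 J = 111.410 neV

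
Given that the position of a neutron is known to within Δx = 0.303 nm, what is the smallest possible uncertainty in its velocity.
103.898 m/s

Using the Heisenberg uncertainty principle and Δp = mΔv:
ΔxΔp ≥ ℏ/2
Δx(mΔv) ≥ ℏ/2

The minimum uncertainty in velocity is:
Δv_min = ℏ/(2mΔx)
Δv_min = (1.055e-34 J·s) / (2 × 1.675e-27 kg × 3.030e-10 m)
Δv_min = 1.039e+02 m/s = 103.898 m/s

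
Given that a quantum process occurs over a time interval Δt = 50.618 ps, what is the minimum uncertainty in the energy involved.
6.502 μeV

Using the energy-time uncertainty principle:
ΔEΔt ≥ ℏ/2

The minimum uncertainty in energy is:
ΔE_min = ℏ/(2Δt)
ΔE_min = (1.055e-34 J·s) / (2 × 5.062e-11 s)
ΔE_min = 1.042e-24 J = 6.502 μeV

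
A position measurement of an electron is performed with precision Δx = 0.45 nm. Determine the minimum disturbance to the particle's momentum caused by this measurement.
1.172 × 10^-25 kg·m/s

The uncertainty principle implies that measuring position disturbs momentum:
ΔxΔp ≥ ℏ/2

When we measure position with precision Δx, we necessarily introduce a momentum uncertainty:
Δp ≥ ℏ/(2Δx)
Δp_min = (1.055e-34 J·s) / (2 × 4.500e-10 m)
Δp_min = 1.172e-25 kg·m/s

The more precisely we measure position, the greater the momentum disturbance.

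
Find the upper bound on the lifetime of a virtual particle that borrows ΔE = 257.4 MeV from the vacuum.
1.279 ys

Using the energy-time uncertainty principle:
ΔEΔt ≥ ℏ/2

For a virtual particle borrowing energy ΔE, the maximum lifetime is:
Δt_max = ℏ/(2ΔE)

Converting energy:
ΔE = 257.4 MeV = 4.124e-11 J

Δt_max = (1.055e-34 J·s) / (2 × 4.124e-11 J)
Δt_max = 1.279e-24 s = 1.279 ys

Virtual particles with higher borrowed energy exist for shorter times.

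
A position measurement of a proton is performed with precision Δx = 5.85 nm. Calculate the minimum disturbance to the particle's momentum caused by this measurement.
9.013 × 10^-27 kg·m/s

The uncertainty principle implies that measuring position disturbs momentum:
ΔxΔp ≥ ℏ/2

When we measure position with precision Δx, we necessarily introduce a momentum uncertainty:
Δp ≥ ℏ/(2Δx)
Δp_min = (1.055e-34 J·s) / (2 × 5.850e-09 m)
Δp_min = 9.013e-27 kg·m/s

The more precisely we measure position, the greater the momentum disturbance.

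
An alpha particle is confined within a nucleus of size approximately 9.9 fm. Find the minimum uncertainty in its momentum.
5.326 × 10^-21 kg·m/s

Using the Heisenberg uncertainty principle:
ΔxΔp ≥ ℏ/2

With Δx ≈ L = 9.900e-15 m (the confinement size):
Δp_min = ℏ/(2Δx)
Δp_min = (1.055e-34 J·s) / (2 × 9.900e-15 m)
Δp_min = 5.326e-21 kg·m/s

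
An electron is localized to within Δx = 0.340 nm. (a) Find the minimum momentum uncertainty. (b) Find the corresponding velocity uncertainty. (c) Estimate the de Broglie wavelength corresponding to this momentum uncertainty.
(a) Δp_min = 1.551 × 10^-25 kg·m/s
(b) Δv_min = 170.247 km/s
(c) λ_dB = 4.273 nm

Step-by-step:

(a) From the uncertainty principle:
Δp_min = ℏ/(2Δx) = (1.055e-34 J·s)/(2 × 3.400e-10 m) = 1.551e-25 kg·m/s

(b) The velocity uncertainty:
Δv = Δp/m = (1.551e-25 kg·m/s)/(9.109e-31 kg) = 1.702e+05 m/s = 170.247 km/s

(c) The de Broglie wavelength for this momentum:
λ = h/p = (6.626e-34 J·s)/(1.551e-25 kg·m/s) = 4.273e-09 m = 4.273 nm

Note: The de Broglie wavelength is comparable to the localization size, as expected from wave-particle duality.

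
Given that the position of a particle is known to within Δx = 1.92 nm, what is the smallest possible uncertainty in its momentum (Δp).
2.746 × 10^-26 kg·m/s

Using the Heisenberg uncertainty principle:
ΔxΔp ≥ ℏ/2

The minimum uncertainty in momentum is:
Δp_min = ℏ/(2Δx)
Δp_min = (1.055e-34 J·s) / (2 × 1.920e-09 m)
Δp_min = 2.746e-26 kg·m/s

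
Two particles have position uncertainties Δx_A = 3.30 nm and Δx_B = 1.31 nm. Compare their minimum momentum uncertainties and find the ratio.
Particle B has the larger minimum momentum uncertainty, by a factor of 2.52.

For each particle, the minimum momentum uncertainty is Δp_min = ℏ/(2Δx):

Particle A: Δp_A = ℏ/(2×3.300e-09 m) = 1.598e-26 kg·m/s
Particle B: Δp_B = ℏ/(2×1.310e-09 m) = 4.025e-26 kg·m/s

Ratio: Δp_B/Δp_A = 2.52

Since Δp_min ∝ 1/Δx, the particle with smaller position uncertainty (B) has larger momentum uncertainty.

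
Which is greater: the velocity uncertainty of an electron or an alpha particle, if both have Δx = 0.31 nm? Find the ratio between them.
The electron has the larger minimum velocity uncertainty, by a ratio of 7294.3.

For both particles, Δp_min = ℏ/(2Δx) = 1.701e-25 kg·m/s (same for both).

The velocity uncertainty is Δv = Δp/m:
- electron: Δv = 1.701e-25 / 9.109e-31 = 1.867e+05 m/s = 186.722 km/s
- alpha particle: Δv = 1.701e-25 / 6.645e-27 = 2.560e+01 m/s = 25.598 m/s

Ratio: 1.867e+05 / 2.560e+01 = 7294.3

The lighter particle has larger velocity uncertainty because Δv ∝ 1/m.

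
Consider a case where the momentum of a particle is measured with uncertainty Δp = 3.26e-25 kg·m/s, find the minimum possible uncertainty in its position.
161.744 pm

Using the Heisenberg uncertainty principle:
ΔxΔp ≥ ℏ/2

The minimum uncertainty in position is:
Δx_min = ℏ/(2Δp)
Δx_min = (1.055e-34 J·s) / (2 × 3.260e-25 kg·m/s)
Δx_min = 1.617e-10 m = 161.744 pm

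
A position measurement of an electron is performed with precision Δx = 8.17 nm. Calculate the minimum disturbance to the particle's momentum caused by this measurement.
6.454 × 10^-27 kg·m/s

The uncertainty principle implies that measuring position disturbs momentum:
ΔxΔp ≥ ℏ/2

When we measure position with precision Δx, we necessarily introduce a momentum uncertainty:
Δp ≥ ℏ/(2Δx)
Δp_min = (1.055e-34 J·s) / (2 × 8.170e-09 m)
Δp_min = 6.454e-27 kg·m/s

The more precisely we measure position, the greater the momentum disturbance.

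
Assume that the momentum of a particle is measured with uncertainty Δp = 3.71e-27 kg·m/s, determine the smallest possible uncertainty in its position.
14.213 nm

Using the Heisenberg uncertainty principle:
ΔxΔp ≥ ℏ/2

The minimum uncertainty in position is:
Δx_min = ℏ/(2Δp)
Δx_min = (1.055e-34 J·s) / (2 × 3.710e-27 kg·m/s)
Δx_min = 1.421e-08 m = 14.213 nm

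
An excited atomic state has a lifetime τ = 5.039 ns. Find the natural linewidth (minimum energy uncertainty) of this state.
65.312 neV

Using the energy-time uncertainty principle:
ΔEΔt ≥ ℏ/2

The lifetime τ represents the time uncertainty Δt.
The natural linewidth (minimum energy uncertainty) is:

ΔE = ℏ/(2τ)
ΔE = (1.055e-34 J·s) / (2 × 5.039e-09 s)
ΔE = 1.046e-26 J = 65.312 neV

This natural linewidth limits the precision of spectroscopic measurements.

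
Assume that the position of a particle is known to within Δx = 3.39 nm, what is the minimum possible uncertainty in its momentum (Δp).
1.555 × 10^-26 kg·m/s

Using the Heisenberg uncertainty principle:
ΔxΔp ≥ ℏ/2

The minimum uncertainty in momentum is:
Δp_min = ℏ/(2Δx)
Δp_min = (1.055e-34 J·s) / (2 × 3.390e-09 m)
Δp_min = 1.555e-26 kg·m/s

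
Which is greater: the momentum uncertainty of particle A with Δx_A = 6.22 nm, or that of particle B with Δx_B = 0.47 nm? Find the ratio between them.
Particle B has the larger minimum momentum uncertainty, by a factor of 13.23.

For each particle, the minimum momentum uncertainty is Δp_min = ℏ/(2Δx):

Particle A: Δp_A = ℏ/(2×6.220e-09 m) = 8.477e-27 kg·m/s
Particle B: Δp_B = ℏ/(2×4.700e-10 m) = 1.122e-25 kg·m/s

Ratio: Δp_B/Δp_A = 13.23

Since Δp_min ∝ 1/Δx, the particle with smaller position uncertainty (B) has larger momentum uncertainty.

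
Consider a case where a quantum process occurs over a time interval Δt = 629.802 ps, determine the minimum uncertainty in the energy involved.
522.555 neV

Using the energy-time uncertainty principle:
ΔEΔt ≥ ℏ/2

The minimum uncertainty in energy is:
ΔE_min = ℏ/(2Δt)
ΔE_min = (1.055e-34 J·s) / (2 × 6.298e-10 s)
ΔE_min = 8.372e-26 J = 522.555 neV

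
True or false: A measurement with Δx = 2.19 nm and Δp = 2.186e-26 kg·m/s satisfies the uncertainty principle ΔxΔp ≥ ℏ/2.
No, it violates the uncertainty principle (impossible measurement).

Calculate the product ΔxΔp:
ΔxΔp = (2.190e-09 m) × (2.186e-26 kg·m/s)
ΔxΔp = 4.787e-35 J·s

Compare to the minimum allowed value ℏ/2:
ℏ/2 = 5.273e-35 J·s

Since ΔxΔp = 4.787e-35 J·s < 5.273e-35 J·s = ℏ/2,
the measurement violates the uncertainty principle.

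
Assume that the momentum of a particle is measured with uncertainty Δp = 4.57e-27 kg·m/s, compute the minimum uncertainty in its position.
11.538 nm

Using the Heisenberg uncertainty principle:
ΔxΔp ≥ ℏ/2

The minimum uncertainty in position is:
Δx_min = ℏ/(2Δp)
Δx_min = (1.055e-34 J·s) / (2 × 4.570e-27 kg·m/s)
Δx_min = 1.154e-08 m = 11.538 nm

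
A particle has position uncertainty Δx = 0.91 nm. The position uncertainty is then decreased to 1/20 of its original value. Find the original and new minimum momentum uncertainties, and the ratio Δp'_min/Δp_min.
Original Δp_min = 5.794 × 10^-26 kg·m/s; new Δp'_min = 1.159 × 10^-24 kg·m/s; ratio Δp'_min/Δp_min = 20.

From the uncertainty principle ΔxΔp ≥ ℏ/2, the minimum momentum uncertainty is Δp_min = ℏ/(2Δx).

Original (Δx = 0.91 nm = 9.100e-10 m):
Δp_min = (1.055e-34 J·s)/(2 × 9.100e-10 m) = 5.794e-26 kg·m/s

When Δx → (1/20)Δx:
Δp'_min = ℏ/(2 × (1/20)Δx) = 20 × ℏ/(2Δx) = 20 × Δp_min
Δp'_min = 20 × 5.794e-26 kg·m/s = 1.159e-24 kg·m/s

Since Δp_min ∝ 1/Δx, when Δx is decreased to 1/20 of its original value, Δp_min increases to 20 times its original value.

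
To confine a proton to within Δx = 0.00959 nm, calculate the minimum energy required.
56.405 meV

Localizing a particle requires giving it sufficient momentum uncertainty:

1. From uncertainty principle: Δp ≥ ℏ/(2Δx)
   Δp_min = (1.055e-34 J·s) / (2 × 9.590e-12 m)
   Δp_min = 5.498e-24 kg·m/s

2. This momentum uncertainty corresponds to kinetic energy:
   KE ≈ (Δp)²/(2m) = (5.498e-24)²/(2 × 1.673e-27 kg)
   KE = 9.037e-21 J = 56.405 meV

Tighter localization requires more energy.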